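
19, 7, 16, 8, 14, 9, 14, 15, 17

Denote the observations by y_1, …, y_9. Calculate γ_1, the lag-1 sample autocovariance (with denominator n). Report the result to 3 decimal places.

Mean ȳ = (19 + 7 + 16 + 8 + 14 + 9 + 14 + 15 + 17)/9 = 13.2222
Σ_{t=1}^{8}(y_t−ȳ)(y_{t+1}−ȳ) = -70.2716
γ_1 = -70.2716 / 9 = -7.808

-7.808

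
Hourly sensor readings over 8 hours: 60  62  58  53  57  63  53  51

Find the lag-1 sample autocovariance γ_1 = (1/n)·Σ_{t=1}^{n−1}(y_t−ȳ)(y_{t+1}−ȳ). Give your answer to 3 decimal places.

1.936

Mean ȳ = (60 + 62 + 58 + 53 + 57 + 63 + 53 + 51)/8 = 57.1250
Σ_{t=1}^{7}(y_t−ȳ)(y_{t+1}−ȳ) = 15.4844
γ_1 = 15.4844 / 8 = 1.936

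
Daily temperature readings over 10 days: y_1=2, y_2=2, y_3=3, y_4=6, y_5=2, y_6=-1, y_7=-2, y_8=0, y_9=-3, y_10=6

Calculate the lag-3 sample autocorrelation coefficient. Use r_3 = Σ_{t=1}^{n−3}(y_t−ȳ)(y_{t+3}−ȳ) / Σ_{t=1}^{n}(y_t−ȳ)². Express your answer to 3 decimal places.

-0.263

Mean ȳ = (2 + 2 + 3 + 6 + 2 − 1 − 2 + 0 − 3 + 6)/10 = 1.5000
Numerator Σ_{t=1}^{7}(y_t−ȳ)(y_{t+3}−ȳ) = -22.2500
Denominator Σ(y_t−ȳ)² = 84.5000
r_3 = -22.2500 / 84.5000 = -0.263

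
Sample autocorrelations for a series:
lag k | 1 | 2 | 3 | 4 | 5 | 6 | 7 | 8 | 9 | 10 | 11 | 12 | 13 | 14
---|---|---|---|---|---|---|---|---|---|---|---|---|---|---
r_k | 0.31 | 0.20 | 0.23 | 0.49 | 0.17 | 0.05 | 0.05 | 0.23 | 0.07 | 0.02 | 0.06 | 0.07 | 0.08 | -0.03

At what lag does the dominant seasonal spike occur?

4

The largest autocorrelation is r_4 = 0.49; the remaining lags stay at or below 0.31. The elevated value at lag 1 (0.31), dropping to 0.20 at lag 2, reflects decaying short-term dependence rather than seasonality.
The dominant spike at lag 4 indicates a seasonal period of 4.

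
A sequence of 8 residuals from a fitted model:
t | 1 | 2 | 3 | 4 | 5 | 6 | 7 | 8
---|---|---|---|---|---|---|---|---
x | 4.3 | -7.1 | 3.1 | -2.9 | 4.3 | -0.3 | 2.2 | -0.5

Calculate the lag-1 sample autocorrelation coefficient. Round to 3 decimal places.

Mean x̄ = (4.3 − 7.1 + 3.1 − 2.9 + 4.3 − 0.3 + 2.2 − 0.5)/8 = 0.3875
Deviations from mean: 3.9125, -7.4875, 2.7125, -3.2875, 3.9125, -0.6875, 1.8125, -0.8875
Σ(x_t−x̄)(x_{t+1}−x̄) = (-29.2948) + (-20.3098) + (-8.9173) + (-12.8623) + (-2.6898) + (-1.2461) + (-1.6086) = -76.9289
Denominator Σ(x_t−x̄)² = 109.3888
r_1 = -76.9289 / 109.3888 = -0.703

-0.703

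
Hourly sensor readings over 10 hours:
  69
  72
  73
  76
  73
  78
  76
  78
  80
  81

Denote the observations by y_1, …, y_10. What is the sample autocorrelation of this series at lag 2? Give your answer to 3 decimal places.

Mean ȳ = (69 + 72 + 73 + 76 + 73 + 78 + 76 + 78 + 80 + 81)/10 = 75.6000
Numerator Σ_{t=1}^{8}(y_t−ȳ)(y_{t+2}−ȳ) = 42.8800
Denominator Σ(y_t−ȳ)² = 130.4000
r_2 = 42.8800 / 130.4000 = 0.329

0.329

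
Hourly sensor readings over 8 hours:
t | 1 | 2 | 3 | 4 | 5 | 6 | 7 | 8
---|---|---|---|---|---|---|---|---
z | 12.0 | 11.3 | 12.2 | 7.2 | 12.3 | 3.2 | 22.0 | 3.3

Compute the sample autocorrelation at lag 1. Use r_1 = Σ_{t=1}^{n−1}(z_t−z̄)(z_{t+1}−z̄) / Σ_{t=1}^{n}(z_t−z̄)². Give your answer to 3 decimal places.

-0.733

Mean z̄ = (12.0 + 11.3 + 12.2 + 7.2 + 12.3 + 3.2 + 22.0 + 3.3)/8 = 10.4375
Σ(z_t−z̄)(z_{t+1}−z̄) = (1.3477) + (1.5202) + (-5.7061) + (-6.0298) + (-13.4798) + (-83.6836) + (-82.5273) = -188.5589
Denominator Σ(z_t−z̄)² = 257.2588
r_1 = -188.5589 / 257.2588 = -0.733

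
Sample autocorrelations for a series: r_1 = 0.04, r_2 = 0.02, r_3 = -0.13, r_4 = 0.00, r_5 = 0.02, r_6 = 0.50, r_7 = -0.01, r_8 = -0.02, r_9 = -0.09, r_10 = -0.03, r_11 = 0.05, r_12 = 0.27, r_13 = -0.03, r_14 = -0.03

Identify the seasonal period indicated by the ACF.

6

The largest autocorrelation is r_6 = 0.50, with a weaker echo at lag 12 (0.27); the remaining lags stay at or below 0.05.
The dominant spike at lag 6 indicates a seasonal period of 6.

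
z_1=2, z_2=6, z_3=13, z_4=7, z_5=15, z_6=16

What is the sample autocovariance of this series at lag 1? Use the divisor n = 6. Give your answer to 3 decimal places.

Mean z̄ = (2 + 6 + 13 + 7 + 15 + 16)/6 = 9.8333
Σ_{t=1}^{5}(z_t−z̄)(z_{t+1}−z̄) = 26.1389
γ_1 = 26.1389 / 6 = 4.356

4.356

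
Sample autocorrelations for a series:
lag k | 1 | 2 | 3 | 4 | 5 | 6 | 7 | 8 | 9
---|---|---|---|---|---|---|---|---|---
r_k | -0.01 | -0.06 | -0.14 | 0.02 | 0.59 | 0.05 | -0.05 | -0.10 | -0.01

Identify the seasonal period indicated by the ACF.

5

The largest autocorrelation is r_5 = 0.59; the remaining lags stay at or below 0.05.
The dominant spike at lag 5 indicates a seasonal period of 5.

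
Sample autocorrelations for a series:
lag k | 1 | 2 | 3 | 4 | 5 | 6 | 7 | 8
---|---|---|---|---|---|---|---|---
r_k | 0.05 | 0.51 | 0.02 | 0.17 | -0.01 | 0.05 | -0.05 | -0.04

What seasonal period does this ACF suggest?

2

The largest autocorrelation is r_2 = 0.51, with a weaker echo at lag 4 (0.17); the remaining lags stay at or below 0.05.
The dominant spike at lag 2 indicates a seasonal period of 2.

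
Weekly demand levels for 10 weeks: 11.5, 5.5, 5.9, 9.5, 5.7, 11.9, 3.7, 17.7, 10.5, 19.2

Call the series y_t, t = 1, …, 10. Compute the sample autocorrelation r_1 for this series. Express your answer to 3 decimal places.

-0.176

Mean ȳ = (11.5 + 5.5 + 5.9 + 9.5 + 5.7 + 11.9 + 3.7 + 17.7 + 10.5 + 19.2)/10 = 10.1100
Numerator Σ_{t=1}^{9}(y_t−ȳ)(y_{t+1}−ȳ) = -43.2561
Denominator Σ(y_t−ȳ)² = 245.4090
r_1 = -43.2561 / 245.4090 = -0.176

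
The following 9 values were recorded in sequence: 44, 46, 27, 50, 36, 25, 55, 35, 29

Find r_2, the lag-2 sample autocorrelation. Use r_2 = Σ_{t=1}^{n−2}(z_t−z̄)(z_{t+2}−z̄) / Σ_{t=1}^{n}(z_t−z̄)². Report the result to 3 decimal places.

-0.278

Mean z̄ = (44 + 46 + 27 + 50 + 36 + 25 + 55 + 35 + 29)/9 = 38.5556
Numerator Σ_{t=1}^{7}(z_t−z̄)(z_{t+2}−z̄) = -254.2840
Denominator Σ(z_t−z̄)² = 914.2222
r_2 = -254.2840 / 914.2222 = -0.278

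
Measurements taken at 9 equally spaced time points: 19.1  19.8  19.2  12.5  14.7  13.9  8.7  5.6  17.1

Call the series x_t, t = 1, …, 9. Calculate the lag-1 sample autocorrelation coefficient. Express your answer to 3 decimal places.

Mean x̄ = (19.1 + 19.8 + 19.2 + 12.5 + 14.7 + 13.9 + 8.7 + 5.6 + 17.1)/9 = 14.5111
Numerator Σ_{t=1}^{8}(x_t−x̄)(x_{t+1}−x̄) = 71.4088
Denominator Σ(x_t−x̄)² = 195.3489
r_1 = 71.4088 / 195.3489 = 0.366

0.366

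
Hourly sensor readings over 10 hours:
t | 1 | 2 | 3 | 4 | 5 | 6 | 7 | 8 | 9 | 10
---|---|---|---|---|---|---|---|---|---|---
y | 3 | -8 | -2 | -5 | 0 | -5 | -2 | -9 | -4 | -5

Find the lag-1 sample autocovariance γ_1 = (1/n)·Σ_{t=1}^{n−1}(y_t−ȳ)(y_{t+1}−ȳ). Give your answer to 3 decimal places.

-5.719

Mean ȳ = (3 − 8 − 2 − 5 + 0 − 5 − 2 − 9 − 4 − 5)/10 = -3.7000
Σ_{t=1}^{9}(y_t−ȳ)(y_{t+1}−ȳ) = -57.1900
γ_1 = -57.1900 / 10 = -5.719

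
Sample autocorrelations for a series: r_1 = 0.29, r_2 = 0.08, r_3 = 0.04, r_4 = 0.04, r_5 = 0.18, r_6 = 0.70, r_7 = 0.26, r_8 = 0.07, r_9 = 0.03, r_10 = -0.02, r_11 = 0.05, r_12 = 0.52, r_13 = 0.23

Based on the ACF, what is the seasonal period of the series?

The largest autocorrelation is r_6 = 0.70, with a weaker echo at lag 12 (0.52); the remaining lags stay at or below 0.29. The elevated value at lag 1 (0.29), dropping to 0.08 at lag 2, reflects decaying short-term dependence rather than seasonality.
The dominant spike at lag 6 indicates a seasonal period of 6.

6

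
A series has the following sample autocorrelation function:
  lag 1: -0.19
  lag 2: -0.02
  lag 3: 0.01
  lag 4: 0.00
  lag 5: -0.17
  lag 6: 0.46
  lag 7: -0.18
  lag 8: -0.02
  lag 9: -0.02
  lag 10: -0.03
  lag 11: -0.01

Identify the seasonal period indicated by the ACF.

The largest autocorrelation is r_6 = 0.46; the remaining lags stay at or below 0.01.
The dominant spike at lag 6 indicates a seasonal period of 6.

6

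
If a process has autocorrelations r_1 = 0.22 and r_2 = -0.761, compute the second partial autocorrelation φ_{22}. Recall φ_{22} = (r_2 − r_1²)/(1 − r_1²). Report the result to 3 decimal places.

φ_{22} = (r_2 − r_1²) / (1 − r_1²)
r_1² = (0.22)² = 0.0484
Numerator = -0.761 − 0.0484 = -0.8094; denominator = 1 − 0.0484 = 0.9516
φ_{22} = -0.8094 / 0.9516 = -0.851

-0.851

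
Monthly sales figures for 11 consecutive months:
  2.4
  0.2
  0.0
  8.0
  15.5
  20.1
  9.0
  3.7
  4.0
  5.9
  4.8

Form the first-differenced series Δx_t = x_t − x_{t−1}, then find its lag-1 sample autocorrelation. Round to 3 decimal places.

First differences Δx: -2.2, -0.2, 8.0, 7.5, 4.6, -11.1, -5.3, 0.3, 1.9, -1.1
Mean of differences = 0.2400
Numerator Σ(Δx_t−Δx̄)(Δx_{t+1}−Δx̄) = 96.5744
Denominator Σ(Δx_t−Δx̄)² = 301.9240
r_1(Δx) = 96.5744 / 301.9240 = 0.320

0.320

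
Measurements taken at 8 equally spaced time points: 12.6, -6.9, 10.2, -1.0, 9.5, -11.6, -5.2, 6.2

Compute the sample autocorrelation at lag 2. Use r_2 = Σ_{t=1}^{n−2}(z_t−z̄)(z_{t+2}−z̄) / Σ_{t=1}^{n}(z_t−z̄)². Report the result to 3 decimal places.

0.181

Mean z̄ = (12.6 − 6.9 + 10.2 − 1.0 + 9.5 − 11.6 − 5.2 + 6.2)/8 = 1.7250
Σ(z_t−z̄)(z_{t+2}−z̄) = (92.1656) + (23.5031) + (65.8931) + (36.3106) + (-53.8419) + (-59.6294) = 104.4013
Denominator Σ(z_t−z̄)² = 577.8950
r_2 = 104.4013 / 577.8950 = 0.181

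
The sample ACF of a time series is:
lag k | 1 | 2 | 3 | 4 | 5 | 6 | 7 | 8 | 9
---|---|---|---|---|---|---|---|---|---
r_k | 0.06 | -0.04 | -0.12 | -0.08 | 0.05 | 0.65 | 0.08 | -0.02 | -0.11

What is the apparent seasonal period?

6

The largest autocorrelation is r_6 = 0.65; the remaining lags stay at or below 0.08.
The dominant spike at lag 6 indicates a seasonal period of 6.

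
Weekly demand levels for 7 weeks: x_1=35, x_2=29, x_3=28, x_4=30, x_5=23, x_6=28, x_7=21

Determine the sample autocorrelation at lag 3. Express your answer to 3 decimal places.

Mean x̄ = (35 + 29 + 28 + 30 + 23 + 28 + 21)/7 = 27.7143
Deviations from mean: 7.2857, 1.2857, 0.2857, 2.2857, -4.7143, 0.2857, -6.7143
Σ(x_t−x̄)(x_{t+3}−x̄) = (16.6531) + (-6.0612) + (0.0816) + (-15.3469) = -4.6735
Denominator Σ(x_t−x̄)² = 127.4286
r_3 = -4.6735 / 127.4286 = -0.037

-0.037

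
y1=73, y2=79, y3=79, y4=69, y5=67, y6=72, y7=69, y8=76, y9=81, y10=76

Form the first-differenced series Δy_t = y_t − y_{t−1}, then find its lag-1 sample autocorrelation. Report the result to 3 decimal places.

First differences Δy: 6, 0, -10, -2, 5, -3, 7, 5, -5
Mean of differences = 0.3333
Numerator Σ(Δy_t−Δȳ)(Δy_{t+1}−Δȳ) = -16.7778
Denominator Σ(Δy_t−Δȳ)² = 272.0000
r_1(Δy) = -16.7778 / 272.0000 = -0.062

-0.062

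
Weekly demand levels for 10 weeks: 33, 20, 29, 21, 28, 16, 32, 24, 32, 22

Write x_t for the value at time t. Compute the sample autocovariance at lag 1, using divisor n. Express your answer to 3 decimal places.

Mean x̄ = (33 + 20 + 29 + 21 + 28 + 16 + 32 + 24 + 32 + 22)/10 = 25.7000
Σ_{t=1}^{9}(x_t−x̄)(x_{t+1}−x̄) = -214.8900
γ_1 = -214.8900 / 10 = -21.489

-21.489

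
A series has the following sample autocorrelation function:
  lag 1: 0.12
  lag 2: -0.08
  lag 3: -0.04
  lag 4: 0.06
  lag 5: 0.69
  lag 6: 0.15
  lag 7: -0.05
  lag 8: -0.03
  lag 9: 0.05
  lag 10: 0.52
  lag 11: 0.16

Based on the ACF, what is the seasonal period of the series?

5

The largest autocorrelation is r_5 = 0.69, with a weaker echo at lag 10 (0.52); the remaining lags stay at or below 0.16.
The dominant spike at lag 5 indicates a seasonal period of 5.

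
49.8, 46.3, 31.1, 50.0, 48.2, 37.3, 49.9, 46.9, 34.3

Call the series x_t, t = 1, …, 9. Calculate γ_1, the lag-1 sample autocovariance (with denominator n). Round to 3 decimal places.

Mean x̄ = (49.8 + 46.3 + 31.1 + 50.0 + 48.2 + 37.3 + 49.9 + 46.9 + 34.3)/9 = 43.7556
Σ_{t=1}^{8}(x_t−x̄)(x_{t+1}−x̄) = -146.8642
γ_1 = -146.8642 / 9 = -16.318

-16.318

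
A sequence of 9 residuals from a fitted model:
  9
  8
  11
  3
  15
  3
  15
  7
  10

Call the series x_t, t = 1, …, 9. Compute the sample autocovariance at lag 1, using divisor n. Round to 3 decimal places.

Mean x̄ = (9 + 8 + 11 + 3 + 15 + 3 + 15 + 7 + 10)/9 = 9.0000
Σ_{t=1}^{8}(x_t−x̄)(x_{t+1}−x̄) = -136.0000
γ_1 = -136.0000 / 9 = -15.111

-15.111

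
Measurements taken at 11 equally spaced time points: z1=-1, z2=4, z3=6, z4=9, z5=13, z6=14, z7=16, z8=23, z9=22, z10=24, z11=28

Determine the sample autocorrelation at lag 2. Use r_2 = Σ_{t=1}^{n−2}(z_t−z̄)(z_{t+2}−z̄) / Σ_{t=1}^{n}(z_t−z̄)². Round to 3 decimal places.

0.456

Mean z̄ = (-1 + 4 + 6 + 9 + 13 + 14 + 16 + 23 + 22 + 24 + 28)/11 = 14.3636
Numerator Σ_{t=1}^{9}(z_t−z̄)(z_{t+2}−z̄) = 391.9174
Denominator Σ(z_t−z̄)² = 858.5455
r_2 = 391.9174 / 858.5455 = 0.456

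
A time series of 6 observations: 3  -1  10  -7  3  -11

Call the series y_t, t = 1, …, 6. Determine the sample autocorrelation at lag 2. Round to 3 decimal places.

Mean ȳ = (3 − 1 + 10 − 7 + 3 − 11)/6 = -0.5000
Deviations from mean: 3.5000, -0.5000, 10.5000, -6.5000, 3.5000, -10.5000
Σ(y_t−ȳ)(y_{t+2}−ȳ) = (36.7500) + (3.2500) + (36.7500) + (68.2500) = 145.0000
Denominator Σ(y_t−ȳ)² = 287.5000
r_2 = 145.0000 / 287.5000 = 0.504

0.504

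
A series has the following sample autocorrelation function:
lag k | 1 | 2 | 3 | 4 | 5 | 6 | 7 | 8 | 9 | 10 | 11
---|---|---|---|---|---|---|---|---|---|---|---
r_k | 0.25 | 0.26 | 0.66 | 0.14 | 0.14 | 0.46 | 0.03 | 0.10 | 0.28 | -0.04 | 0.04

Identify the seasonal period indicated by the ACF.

The largest autocorrelation is r_3 = 0.66, with weaker echoes at lags 6 (0.46) and 9 (0.28); the remaining lags stay at or below 0.26.
The dominant spike at lag 3 indicates a seasonal period of 3.

3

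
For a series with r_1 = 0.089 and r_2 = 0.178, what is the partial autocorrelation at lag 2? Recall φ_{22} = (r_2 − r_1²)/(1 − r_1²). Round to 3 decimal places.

0.171

φ_{22} = (r_2 − r_1²) / (1 − r_1²)
r_1² = (0.089)² = 0.007921
Numerator = 0.178 − 0.0079 = 0.1701; denominator = 1 − 0.0079 = 0.9921
φ_{22} = 0.1701 / 0.9921 = 0.171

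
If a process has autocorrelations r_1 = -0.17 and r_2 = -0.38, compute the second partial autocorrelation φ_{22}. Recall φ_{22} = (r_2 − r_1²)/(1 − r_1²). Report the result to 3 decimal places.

-0.421

φ_{22} = (r_2 − r_1²) / (1 − r_1²)
r_1² = (-0.17)² = 0.0289
Numerator = -0.38 − 0.0289 = -0.4089; denominator = 1 − 0.0289 = 0.9711
φ_{22} = -0.4089 / 0.9711 = -0.421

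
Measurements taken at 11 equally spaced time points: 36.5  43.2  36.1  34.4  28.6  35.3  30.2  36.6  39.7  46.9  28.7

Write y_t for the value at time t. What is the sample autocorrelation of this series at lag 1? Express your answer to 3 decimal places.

Mean ȳ = (36.5 + 43.2 + 36.1 + 34.4 + 28.6 + 35.3 + 30.2 + 36.6 + 39.7 + 46.9 + 28.7)/11 = 36.0182
Numerator Σ_{t=1}^{10}(y_t−ȳ)(y_{t+1}−ȳ) = -15.3876
Denominator Σ(y_t−ȳ)² = 329.6964
r_1 = -15.3876 / 329.6964 = -0.047

-0.047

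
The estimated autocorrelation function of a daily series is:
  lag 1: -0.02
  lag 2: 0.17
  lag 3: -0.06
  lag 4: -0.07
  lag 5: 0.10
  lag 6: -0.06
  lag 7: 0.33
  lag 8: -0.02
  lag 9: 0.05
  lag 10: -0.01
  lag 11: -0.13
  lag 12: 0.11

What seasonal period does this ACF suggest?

7

The largest autocorrelation is r_7 = 0.33; the remaining lags stay at or below 0.17.
The dominant spike at lag 7 indicates a seasonal period of 7.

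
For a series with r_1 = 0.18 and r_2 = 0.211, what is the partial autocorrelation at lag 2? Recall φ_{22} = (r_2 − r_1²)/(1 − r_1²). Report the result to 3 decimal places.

0.185

φ_{22} = (r_2 − r_1²) / (1 − r_1²)
r_1² = (0.18)² = 0.0324
Numerator = 0.211 − 0.0324 = 0.1786; denominator = 1 − 0.0324 = 0.9676
φ_{22} = 0.1786 / 0.9676 = 0.185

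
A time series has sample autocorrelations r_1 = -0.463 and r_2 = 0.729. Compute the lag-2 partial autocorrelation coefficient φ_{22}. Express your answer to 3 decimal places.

0.655

φ_{22} = (r_2 − r_1²) / (1 − r_1²)
r_1² = (-0.463)² = 0.214369
Numerator = 0.729 − 0.2144 = 0.5146; denominator = 1 − 0.2144 = 0.7856
φ_{22} = 0.5146 / 0.7856 = 0.655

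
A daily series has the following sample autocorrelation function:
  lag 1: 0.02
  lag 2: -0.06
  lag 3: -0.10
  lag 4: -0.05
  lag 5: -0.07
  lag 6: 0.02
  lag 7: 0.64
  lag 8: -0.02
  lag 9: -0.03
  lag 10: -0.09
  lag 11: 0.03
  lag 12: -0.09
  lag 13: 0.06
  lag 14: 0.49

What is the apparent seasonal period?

The largest autocorrelation is r_7 = 0.64, with a weaker echo at lag 14 (0.49); the remaining lags stay at or below 0.06.
The dominant spike at lag 7 indicates a seasonal period of 7.

7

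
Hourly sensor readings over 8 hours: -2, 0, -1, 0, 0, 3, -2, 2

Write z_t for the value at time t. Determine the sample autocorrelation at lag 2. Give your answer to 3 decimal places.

0.364

Mean z̄ = (-2 + 0 − 1 + 0 + 0 + 3 − 2 + 2)/8 = 0.0000
Numerator Σ_{t=1}^{6}(z_t−z̄)(z_{t+2}−z̄) = 8.0000
Denominator Σ(z_t−z̄)² = 22.0000
r_2 = 8.0000 / 22.0000 = 0.364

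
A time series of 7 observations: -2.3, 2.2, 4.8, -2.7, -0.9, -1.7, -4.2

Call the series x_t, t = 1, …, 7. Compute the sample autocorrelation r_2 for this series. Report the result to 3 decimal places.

-0.223

Mean x̄ = (-2.3 + 2.2 + 4.8 − 2.7 − 0.9 − 1.7 − 4.2)/7 = -0.6857
Deviations from mean: -1.6143, 2.8857, 5.4857, -2.0143, -0.2143, -1.0143, -3.5143
Σ(x_t−x̄)(x_{t+2}−x̄) = (-8.8555) + (-5.8127) + (-1.1755) + (2.0431) + (0.7531) = -13.0476
Denominator Σ(x_t−x̄)² = 58.5086
r_2 = -13.0476 / 58.5086 = -0.223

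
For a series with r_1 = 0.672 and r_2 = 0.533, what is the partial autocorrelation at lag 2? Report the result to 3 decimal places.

φ_{22} = (r_2 − r_1²) / (1 − r_1²)
r_1² = (0.672)² = 0.451584
Numerator = 0.533 − 0.4516 = 0.0814; denominator = 1 − 0.4516 = 0.5484
φ_{22} = 0.0814 / 0.5484 = 0.148

0.148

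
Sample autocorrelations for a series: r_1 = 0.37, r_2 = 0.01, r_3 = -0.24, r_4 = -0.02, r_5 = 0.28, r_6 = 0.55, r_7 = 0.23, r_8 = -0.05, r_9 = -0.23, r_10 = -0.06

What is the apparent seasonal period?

6

The largest autocorrelation is r_6 = 0.55; the remaining lags stay at or below 0.37. The elevated value at lag 1 (0.37), dropping to 0.01 at lag 2, reflects decaying short-term dependence rather than seasonality.
The dominant spike at lag 6 indicates a seasonal period of 6.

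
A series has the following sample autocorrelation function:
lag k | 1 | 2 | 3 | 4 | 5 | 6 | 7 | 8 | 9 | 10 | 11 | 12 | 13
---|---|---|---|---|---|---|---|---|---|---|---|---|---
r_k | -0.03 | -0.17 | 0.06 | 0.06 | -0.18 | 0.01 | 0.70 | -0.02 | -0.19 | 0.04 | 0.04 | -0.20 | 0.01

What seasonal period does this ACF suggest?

7

The largest autocorrelation is r_7 = 0.70; the remaining lags stay at or below 0.06.
The dominant spike at lag 7 indicates a seasonal period of 7.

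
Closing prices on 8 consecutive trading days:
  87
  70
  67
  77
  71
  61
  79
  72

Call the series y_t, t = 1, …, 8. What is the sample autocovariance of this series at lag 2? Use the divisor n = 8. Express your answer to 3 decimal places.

Mean ȳ = (87 + 70 + 67 + 77 + 71 + 61 + 79 + 72)/8 = 73.0000
Deviations: 14.0000, -3.0000, -6.0000, 4.0000, -2.0000, -12.0000, 6.0000, -1.0000
Σ_{t=1}^{6}(y_t−ȳ)(y_{t+2}−ȳ) = -132.0000
γ_2 = -132.0000 / 8 = -16.500

-16.500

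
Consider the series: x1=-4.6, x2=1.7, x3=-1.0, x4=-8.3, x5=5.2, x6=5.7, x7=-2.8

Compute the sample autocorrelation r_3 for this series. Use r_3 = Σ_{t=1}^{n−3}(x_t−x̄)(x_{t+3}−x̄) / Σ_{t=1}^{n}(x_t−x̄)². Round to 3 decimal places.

Mean x̄ = (-4.6 + 1.7 − 1.0 − 8.3 + 5.2 + 5.7 − 2.8)/7 = -0.5857
Numerator Σ_{t=1}^{4}(x_t−x̄)(x_{t+3}−x̄) = 58.6694
Denominator Σ(x_t−x̄)² = 158.9086
r_3 = 58.6694 / 158.9086 = 0.369

0.369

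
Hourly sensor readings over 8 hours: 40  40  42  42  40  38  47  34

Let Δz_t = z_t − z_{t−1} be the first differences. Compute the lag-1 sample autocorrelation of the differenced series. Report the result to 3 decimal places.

-0.490

First differences Δz: 0, 2, 0, -2, -2, 9, -13
Mean of differences = -0.8571
Numerator Σ(Δz_t−Δz̄)(Δz_{t+1}−Δz̄) = -125.7347
Denominator Σ(Δz_t−Δz̄)² = 256.8571
r_1(Δz) = -125.7347 / 256.8571 = -0.490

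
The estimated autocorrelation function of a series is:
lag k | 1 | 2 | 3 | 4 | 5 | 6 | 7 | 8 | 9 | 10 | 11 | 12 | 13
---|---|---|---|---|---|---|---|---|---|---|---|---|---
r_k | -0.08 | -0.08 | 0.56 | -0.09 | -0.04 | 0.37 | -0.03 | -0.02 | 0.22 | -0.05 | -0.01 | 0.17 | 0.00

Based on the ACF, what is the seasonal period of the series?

3

The largest autocorrelation is r_3 = 0.56, with weaker echoes at lags 6 (0.37), 9 (0.22) and 12 (0.17); the remaining lags stay at or below 0.00.
The dominant spike at lag 3 indicates a seasonal period of 3.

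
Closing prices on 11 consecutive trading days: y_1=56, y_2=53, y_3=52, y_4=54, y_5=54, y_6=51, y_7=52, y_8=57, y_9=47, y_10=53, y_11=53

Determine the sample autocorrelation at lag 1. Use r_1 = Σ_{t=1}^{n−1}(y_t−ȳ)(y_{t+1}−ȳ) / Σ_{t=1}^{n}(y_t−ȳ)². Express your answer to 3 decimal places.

-0.412

Mean ȳ = (56 + 53 + 52 + 54 + 54 + 51 + 52 + 57 + 47 + 53 + 53)/11 = 52.9091
Numerator Σ_{t=1}^{10}(y_t−ȳ)(y_{t+1}−ȳ) = -28.3719
Denominator Σ(y_t−ȳ)² = 68.9091
r_1 = -28.3719 / 68.9091 = -0.412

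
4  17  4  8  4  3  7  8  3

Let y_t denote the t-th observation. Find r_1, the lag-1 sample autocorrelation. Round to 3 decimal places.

Mean ȳ = (4 + 17 + 4 + 8 + 4 + 3 + 7 + 8 + 3)/9 = 6.4444
Numerator Σ_{t=1}^{8}(y_t−ȳ)(y_{t+1}−ȳ) = -57.1975
Denominator Σ(y_t−ȳ)² = 158.2222
r_1 = -57.1975 / 158.2222 = -0.362

-0.362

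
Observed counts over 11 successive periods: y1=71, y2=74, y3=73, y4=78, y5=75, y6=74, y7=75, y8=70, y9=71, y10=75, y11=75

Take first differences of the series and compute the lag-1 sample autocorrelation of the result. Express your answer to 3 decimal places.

First differences Δy: 3, -1, 5, -3, -1, 1, -5, 1, 4, 0
Mean of differences = 0.4000
Numerator Σ(Δy_t−Δȳ)(Δy_{t+1}−Δȳ) = -27.5600
Denominator Σ(Δy_t−Δȳ)² = 86.4000
r_1(Δy) = -27.5600 / 86.4000 = -0.319

-0.319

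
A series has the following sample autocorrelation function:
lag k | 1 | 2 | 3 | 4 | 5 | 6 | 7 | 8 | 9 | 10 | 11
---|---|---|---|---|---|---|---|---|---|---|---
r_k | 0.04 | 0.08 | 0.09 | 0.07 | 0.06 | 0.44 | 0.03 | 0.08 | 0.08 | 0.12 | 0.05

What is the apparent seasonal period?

6

The largest autocorrelation is r_6 = 0.44; the remaining lags stay at or below 0.12.
The dominant spike at lag 6 indicates a seasonal period of 6.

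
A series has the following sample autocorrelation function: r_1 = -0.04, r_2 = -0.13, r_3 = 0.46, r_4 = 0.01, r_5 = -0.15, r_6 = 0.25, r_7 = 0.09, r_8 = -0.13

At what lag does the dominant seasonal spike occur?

3

The largest autocorrelation is r_3 = 0.46, with a weaker echo at lag 6 (0.25); the remaining lags stay at or below 0.09.
The dominant spike at lag 3 indicates a seasonal period of 3.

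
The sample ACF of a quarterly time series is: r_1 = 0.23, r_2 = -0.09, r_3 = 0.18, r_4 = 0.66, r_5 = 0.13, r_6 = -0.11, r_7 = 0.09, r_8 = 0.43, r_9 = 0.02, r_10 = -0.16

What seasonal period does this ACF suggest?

4

The largest autocorrelation is r_4 = 0.66, with a weaker echo at lag 8 (0.43); the remaining lags stay at or below 0.23.
The dominant spike at lag 4 indicates a seasonal period of 4.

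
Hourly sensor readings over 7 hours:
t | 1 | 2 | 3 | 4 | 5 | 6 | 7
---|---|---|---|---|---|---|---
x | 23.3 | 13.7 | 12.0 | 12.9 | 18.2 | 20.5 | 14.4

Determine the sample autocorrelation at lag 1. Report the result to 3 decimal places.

0.015

Mean x̄ = (23.3 + 13.7 + 12.0 + 12.9 + 18.2 + 20.5 + 14.4)/7 = 16.4286
Deviations from mean: 6.8714, -2.7286, -4.4286, -3.5286, 1.7714, 4.0714, -2.0286
Σ(x_t−x̄)(x_{t+1}−x̄) = (-18.7492) + (12.0837) + (15.6265) + (-6.2506) + (7.2122) + (-8.2592) = 1.6635
Denominator Σ(x_t−x̄)² = 110.5543
r_1 = 1.6635 / 110.5543 = 0.015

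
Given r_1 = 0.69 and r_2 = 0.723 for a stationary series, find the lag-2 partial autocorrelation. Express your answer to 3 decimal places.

0.471

φ_{22} = (r_2 − r_1²) / (1 − r_1²)
r_1² = (0.69)² = 0.4761
Numerator = 0.723 − 0.4761 = 0.2469; denominator = 1 − 0.4761 = 0.5239
φ_{22} = 0.2469 / 0.5239 = 0.471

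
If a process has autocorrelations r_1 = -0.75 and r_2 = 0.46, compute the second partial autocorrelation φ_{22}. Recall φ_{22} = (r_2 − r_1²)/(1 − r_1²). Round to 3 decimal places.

-0.234

φ_{22} = (r_2 − r_1²) / (1 − r_1²)
r_1² = (-0.75)² = 0.5625
Numerator = 0.46 − 0.5625 = -0.1025; denominator = 1 − 0.5625 = 0.4375
φ_{22} = -0.1025 / 0.4375 = -0.234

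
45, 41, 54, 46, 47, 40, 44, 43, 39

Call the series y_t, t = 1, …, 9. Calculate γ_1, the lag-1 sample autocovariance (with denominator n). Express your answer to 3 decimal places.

Mean ȳ = (45 + 41 + 54 + 46 + 47 + 40 + 44 + 43 + 39)/9 = 44.3333
Σ_{t=1}^{8}(y_t−ȳ)(y_{t+1}−ȳ) = -16.4444
γ_1 = -16.4444 / 9 = -1.827

-1.827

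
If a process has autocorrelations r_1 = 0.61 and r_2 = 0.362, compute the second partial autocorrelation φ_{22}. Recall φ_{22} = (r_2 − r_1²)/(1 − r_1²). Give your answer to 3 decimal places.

-0.016

φ_{22} = (r_2 − r_1²) / (1 − r_1²)
r_1² = (0.61)² = 0.3721
Numerator = 0.362 − 0.3721 = -0.0101; denominator = 1 − 0.3721 = 0.6279
φ_{22} = -0.0101 / 0.6279 = -0.016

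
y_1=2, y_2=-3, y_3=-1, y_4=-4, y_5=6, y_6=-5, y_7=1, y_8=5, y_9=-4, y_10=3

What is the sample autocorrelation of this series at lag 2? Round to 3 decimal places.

0.113

Mean ȳ = (2 − 3 − 1 − 4 + 6 − 5 + 1 + 5 − 4 + 3)/10 = 0.0000
Numerator Σ_{t=1}^{8}(y_t−ȳ)(y_{t+2}−ȳ) = 16.0000
Denominator Σ(y_t−ȳ)² = 142.0000
r_2 = 16.0000 / 142.0000 = 0.113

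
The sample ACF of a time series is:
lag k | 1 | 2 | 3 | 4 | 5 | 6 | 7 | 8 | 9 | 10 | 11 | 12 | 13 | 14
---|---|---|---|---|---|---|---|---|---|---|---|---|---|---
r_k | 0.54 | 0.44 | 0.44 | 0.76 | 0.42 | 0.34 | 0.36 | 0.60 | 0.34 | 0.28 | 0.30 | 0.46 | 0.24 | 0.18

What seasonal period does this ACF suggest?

The largest autocorrelation is r_4 = 0.76, with a weaker echo at lag 8 (0.60); the remaining lags stay at or below 0.54. The elevated value at lag 1 (0.54), dropping to 0.44 at lag 2, reflects decaying short-term dependence rather than seasonality.
The dominant spike at lag 4 indicates a seasonal period of 4.

4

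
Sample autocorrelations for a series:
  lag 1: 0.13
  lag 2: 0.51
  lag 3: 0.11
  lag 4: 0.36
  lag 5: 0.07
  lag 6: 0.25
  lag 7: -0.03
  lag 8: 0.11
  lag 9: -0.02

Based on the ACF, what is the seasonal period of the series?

The largest autocorrelation is r_2 = 0.51, with weaker echoes at lags 4 (0.36) and 6 (0.25); the remaining lags stay at or below 0.13.
The dominant spike at lag 2 indicates a seasonal period of 2.

2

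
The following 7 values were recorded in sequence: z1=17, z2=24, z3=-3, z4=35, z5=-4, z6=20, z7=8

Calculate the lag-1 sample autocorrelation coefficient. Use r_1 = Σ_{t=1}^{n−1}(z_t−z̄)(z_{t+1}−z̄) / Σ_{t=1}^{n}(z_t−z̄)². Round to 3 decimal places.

-0.825

Mean z̄ = (17 + 24 − 3 + 35 − 4 + 20 + 8)/7 = 13.8571
Deviations from mean: 3.1429, 10.1429, -16.8571, 21.1429, -17.8571, 6.1429, -5.8571
Σ(z_t−z̄)(z_{t+1}−z̄) = (31.8776) + (-170.9796) + (-356.4082) + (-377.5510) + (-109.6939) + (-35.9796) = -1018.7347
Denominator Σ(z_t−z̄)² = 1234.8571
r_1 = -1018.7347 / 1234.8571 = -0.825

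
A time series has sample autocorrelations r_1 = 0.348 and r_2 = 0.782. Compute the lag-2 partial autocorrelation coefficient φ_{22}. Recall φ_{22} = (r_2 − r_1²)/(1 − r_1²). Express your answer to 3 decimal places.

φ_{22} = (r_2 − r_1²) / (1 − r_1²)
r_1² = (0.348)² = 0.121104
Numerator = 0.782 − 0.1211 = 0.6609; denominator = 1 − 0.1211 = 0.8789
φ_{22} = 0.6609 / 0.8789 = 0.752

0.752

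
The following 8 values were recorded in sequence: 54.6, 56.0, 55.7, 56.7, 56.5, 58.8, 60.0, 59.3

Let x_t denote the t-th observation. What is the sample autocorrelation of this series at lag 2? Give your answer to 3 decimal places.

Mean x̄ = (54.6 + 56.0 + 55.7 + 56.7 + 56.5 + 58.8 + 60.0 + 59.3)/8 = 57.2000
Σ(x_t−x̄)(x_{t+2}−x̄) = (3.9000) + (0.6000) + (1.0500) + (-0.8000) + (-1.9600) + (3.3600) = 6.1500
Denominator Σ(x_t−x̄)² = 26.0000
r_2 = 6.1500 / 26.0000 = 0.237

0.237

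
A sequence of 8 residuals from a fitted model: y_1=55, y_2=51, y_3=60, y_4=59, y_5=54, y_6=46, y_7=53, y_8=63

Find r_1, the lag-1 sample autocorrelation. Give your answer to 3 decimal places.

Mean ȳ = (55 + 51 + 60 + 59 + 54 + 46 + 53 + 63)/8 = 55.1250
Deviations from mean: -0.1250, -4.1250, 4.8750, 3.8750, -1.1250, -9.1250, -2.1250, 7.8750
Σ(y_t−ȳ)(y_{t+1}−ȳ) = (0.5156) + (-20.1094) + (18.8906) + (-4.3594) + (10.2656) + (19.3906) + (-16.7344) = 7.8594
Denominator Σ(y_t−ȳ)² = 206.8750
r_1 = 7.8594 / 206.8750 = 0.038

0.038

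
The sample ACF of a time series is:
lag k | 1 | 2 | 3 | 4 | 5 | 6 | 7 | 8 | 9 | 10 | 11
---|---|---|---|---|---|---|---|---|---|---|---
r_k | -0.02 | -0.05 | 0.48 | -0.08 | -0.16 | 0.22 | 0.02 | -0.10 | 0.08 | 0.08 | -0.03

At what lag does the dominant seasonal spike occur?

3

The largest autocorrelation is r_3 = 0.48, with a weaker echo at lag 6 (0.22); the remaining lags stay at or below 0.08.
The dominant spike at lag 3 indicates a seasonal period of 3.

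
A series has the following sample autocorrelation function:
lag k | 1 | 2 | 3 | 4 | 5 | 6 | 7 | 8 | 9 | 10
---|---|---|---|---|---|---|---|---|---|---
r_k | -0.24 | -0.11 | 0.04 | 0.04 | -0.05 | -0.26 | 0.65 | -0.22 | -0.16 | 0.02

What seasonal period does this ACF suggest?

The largest autocorrelation is r_7 = 0.65; the remaining lags stay at or below 0.04.
The dominant spike at lag 7 indicates a seasonal period of 7.

7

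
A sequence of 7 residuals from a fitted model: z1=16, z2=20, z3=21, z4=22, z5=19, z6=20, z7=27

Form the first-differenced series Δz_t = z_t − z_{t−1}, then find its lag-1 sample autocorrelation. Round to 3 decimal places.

First differences Δz: 4, 1, 1, -3, 1, 7
Mean of differences = 1.8333
Numerator Σ(Δz_t−Δz̄)(Δz_{t+1}−Δz̄) = 2.6389
Denominator Σ(Δz_t−Δz̄)² = 56.8333
r_1(Δz) = 2.6389 / 56.8333 = 0.046

0.046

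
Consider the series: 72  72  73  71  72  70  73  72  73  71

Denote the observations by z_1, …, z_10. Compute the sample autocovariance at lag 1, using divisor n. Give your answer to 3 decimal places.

Mean z̄ = (72 + 72 + 73 + 71 + 72 + 70 + 73 + 72 + 73 + 71)/10 = 71.9000
Σ_{t=1}^{9}(z_t−z̄)(z_{t+1}−z̄) = -4.0100
γ_1 = -4.0100 / 10 = -0.401

-0.401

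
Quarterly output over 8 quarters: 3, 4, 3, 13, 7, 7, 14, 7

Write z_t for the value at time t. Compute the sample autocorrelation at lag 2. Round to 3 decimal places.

Mean z̄ = (3 + 4 + 3 + 13 + 7 + 7 + 14 + 7)/8 = 7.2500
Deviations from mean: -4.2500, -3.2500, -4.2500, 5.7500, -0.2500, -0.2500, 6.7500, -0.2500
Σ(z_t−z̄)(z_{t+2}−z̄) = (18.0625) + (-18.6875) + (1.0625) + (-1.4375) + (-1.6875) + (0.0625) = -2.6250
Denominator Σ(z_t−z̄)² = 125.5000
r_2 = -2.6250 / 125.5000 = -0.021

-0.021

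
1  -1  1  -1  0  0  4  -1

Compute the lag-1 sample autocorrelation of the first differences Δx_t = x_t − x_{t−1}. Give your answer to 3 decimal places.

First differences Δx: -2, 2, -2, 1, 0, 4, -5
Mean of differences = -0.2857
Numerator Σ(Δx_t−Δx̄)(Δx_{t+1}−Δx̄) = -28.6531
Denominator Σ(Δx_t−Δx̄)² = 53.4286
r_1(Δx) = -28.6531 / 53.4286 = -0.536

-0.536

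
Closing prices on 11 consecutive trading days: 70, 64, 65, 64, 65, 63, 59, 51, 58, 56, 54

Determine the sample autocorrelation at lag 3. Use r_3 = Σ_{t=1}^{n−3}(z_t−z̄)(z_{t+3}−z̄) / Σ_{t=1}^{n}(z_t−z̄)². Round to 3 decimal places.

0.231

Mean z̄ = (70 + 64 + 65 + 64 + 65 + 63 + 59 + 51 + 58 + 56 + 54)/11 = 60.8182
Numerator Σ_{t=1}^{8}(z_t−z̄)(z_{t+3}−z̄) = 74.3554
Denominator Σ(z_t−z̄)² = 321.6364
r_3 = 74.3554 / 321.6364 = 0.231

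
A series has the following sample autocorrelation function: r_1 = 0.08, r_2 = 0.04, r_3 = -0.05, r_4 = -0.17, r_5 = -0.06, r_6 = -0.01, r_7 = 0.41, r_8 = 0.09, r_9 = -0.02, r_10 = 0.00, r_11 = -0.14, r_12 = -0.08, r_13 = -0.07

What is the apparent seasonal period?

The largest autocorrelation is r_7 = 0.41; the remaining lags stay at or below 0.09.
The dominant spike at lag 7 indicates a seasonal period of 7.

7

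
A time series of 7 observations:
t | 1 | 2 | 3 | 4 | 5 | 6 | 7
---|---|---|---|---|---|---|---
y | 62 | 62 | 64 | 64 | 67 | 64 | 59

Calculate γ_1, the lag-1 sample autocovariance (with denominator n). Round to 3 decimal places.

Mean ȳ = (62 + 62 + 64 + 64 + 67 + 64 + 59)/7 = 63.1429
Deviations: -1.1429, -1.1429, 0.8571, 0.8571, 3.8571, 0.8571, -4.1429
Σ_{t=1}^{6}(y_t−ȳ)(y_{t+1}−ȳ) = 4.1224
γ_1 = 4.1224 / 7 = 0.589

0.589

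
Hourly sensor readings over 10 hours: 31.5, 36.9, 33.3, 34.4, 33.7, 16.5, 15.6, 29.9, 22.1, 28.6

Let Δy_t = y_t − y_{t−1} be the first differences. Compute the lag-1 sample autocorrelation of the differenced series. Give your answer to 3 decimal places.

First differences Δy: 5.4, -3.6, 1.1, -0.7, -17.2, -0.9, 14.3, -7.8, 6.5
Mean of differences = -0.3222
Numerator Σ(Δy_t−Δȳ)(Δy_{t+1}−Δȳ) = -176.6327
Denominator Σ(Δy_t−Δȳ)² = 647.1156
r_1(Δy) = -176.6327 / 647.1156 = -0.273

-0.273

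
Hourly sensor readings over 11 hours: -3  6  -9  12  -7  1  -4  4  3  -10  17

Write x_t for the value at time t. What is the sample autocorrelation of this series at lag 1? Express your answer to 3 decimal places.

Mean x̄ = (-3 + 6 − 9 + 12 − 7 + 1 − 4 + 4 + 3 − 10 + 17)/11 = 0.9091
Numerator Σ_{t=1}^{10}(x_t−x̄)(x_{t+1}−x̄) = -476.1901
Denominator Σ(x_t−x̄)² = 740.9091
r_1 = -476.1901 / 740.9091 = -0.643

-0.643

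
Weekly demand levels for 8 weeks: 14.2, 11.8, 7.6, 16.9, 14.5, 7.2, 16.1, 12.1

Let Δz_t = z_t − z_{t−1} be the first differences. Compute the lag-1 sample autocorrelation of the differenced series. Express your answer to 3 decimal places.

First differences Δz: -2.4, -4.2, 9.3, -2.4, -7.3, 8.9, -4.0
Mean of differences = -0.3000
Numerator Σ(Δz_t−Δz̄)(Δz_{t+1}−Δz̄) = -133.1500
Denominator Σ(Δz_t−Δz̄)² = 263.5200
r_1(Δz) = -133.1500 / 263.5200 = -0.505

-0.505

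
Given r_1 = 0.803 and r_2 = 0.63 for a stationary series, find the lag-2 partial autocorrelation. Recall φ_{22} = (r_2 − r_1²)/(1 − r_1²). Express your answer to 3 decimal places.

-0.042

φ_{22} = (r_2 − r_1²) / (1 − r_1²)
r_1² = (0.803)² = 0.644809
Numerator = 0.63 − 0.6448 = -0.0148; denominator = 1 − 0.6448 = 0.3552
φ_{22} = -0.0148 / 0.3552 = -0.042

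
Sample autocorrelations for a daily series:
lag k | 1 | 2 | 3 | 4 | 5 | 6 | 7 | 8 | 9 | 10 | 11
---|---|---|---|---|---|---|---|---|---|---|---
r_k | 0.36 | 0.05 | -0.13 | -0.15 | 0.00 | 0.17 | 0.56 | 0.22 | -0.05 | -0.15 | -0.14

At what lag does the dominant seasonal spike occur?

The largest autocorrelation is r_7 = 0.56; the remaining lags stay at or below 0.36. The elevated value at lag 1 (0.36), dropping to 0.05 at lag 2, reflects decaying short-term dependence rather than seasonality.
The dominant spike at lag 7 indicates a seasonal period of 7.

7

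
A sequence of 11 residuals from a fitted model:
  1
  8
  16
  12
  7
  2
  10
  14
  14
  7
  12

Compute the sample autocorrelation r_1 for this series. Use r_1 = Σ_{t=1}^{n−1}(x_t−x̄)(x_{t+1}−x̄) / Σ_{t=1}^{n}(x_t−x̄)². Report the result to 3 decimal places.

Mean x̄ = (1 + 8 + 16 + 12 + 7 + 2 + 10 + 14 + 14 + 7 + 12)/11 = 9.3636
Numerator Σ_{t=1}^{10}(x_t−x̄)(x_{t+1}−x̄) = 33.5950
Denominator Σ(x_t−x̄)² = 238.5455
r_1 = 33.5950 / 238.5455 = 0.141

0.141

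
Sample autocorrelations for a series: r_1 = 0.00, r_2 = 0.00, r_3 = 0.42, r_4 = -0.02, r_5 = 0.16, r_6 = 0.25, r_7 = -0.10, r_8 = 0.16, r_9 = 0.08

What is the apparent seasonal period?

3

The largest autocorrelation is r_3 = 0.42, with a weaker echo at lag 6 (0.25); the remaining lags stay at or below 0.16.
The dominant spike at lag 3 indicates a seasonal period of 3.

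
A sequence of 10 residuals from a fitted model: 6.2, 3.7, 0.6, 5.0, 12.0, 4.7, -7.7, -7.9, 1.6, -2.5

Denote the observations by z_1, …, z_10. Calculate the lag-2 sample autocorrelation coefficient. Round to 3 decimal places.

Mean z̄ = (6.2 + 3.7 + 0.6 + 5.0 + 12.0 + 4.7 − 7.7 − 7.9 + 1.6 − 2.5)/10 = 1.5700
Numerator Σ_{t=1}^{8}(z_t−z̄)(z_{t+2}−z̄) = -84.6288
Denominator Σ(z_t−z̄)² = 349.4410
r_2 = -84.6288 / 349.4410 = -0.242

-0.242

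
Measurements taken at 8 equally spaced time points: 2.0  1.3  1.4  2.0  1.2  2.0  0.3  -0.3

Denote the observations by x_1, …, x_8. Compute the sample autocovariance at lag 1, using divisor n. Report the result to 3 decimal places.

Mean x̄ = (2.0 + 1.3 + 1.4 + 2.0 + 1.2 + 2.0 + 0.3 − 0.3)/8 = 1.2375
Σ_{t=1}^{7}(x_t−x̄)(x_{t+1}−x̄) = 0.8511
γ_1 = 0.8511 / 8 = 0.106

0.106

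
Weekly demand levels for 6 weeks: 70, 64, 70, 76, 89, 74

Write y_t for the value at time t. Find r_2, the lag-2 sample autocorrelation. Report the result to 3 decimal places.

-0.178

Mean ȳ = (70 + 64 + 70 + 76 + 89 + 74)/6 = 73.8333
Deviations from mean: -3.8333, -9.8333, -3.8333, 2.1667, 15.1667, 0.1667
Σ(y_t−ȳ)(y_{t+2}−ȳ) = (14.6944) + (-21.3056) + (-58.1389) + (0.3611) = -64.3889
Denominator Σ(y_t−ȳ)² = 360.8333
r_2 = -64.3889 / 360.8333 = -0.178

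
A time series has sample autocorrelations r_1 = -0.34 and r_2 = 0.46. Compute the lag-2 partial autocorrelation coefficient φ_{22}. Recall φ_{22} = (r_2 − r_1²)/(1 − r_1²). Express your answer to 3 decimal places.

φ_{22} = (r_2 − r_1²) / (1 − r_1²)
r_1² = (-0.34)² = 0.1156
Numerator = 0.46 − 0.1156 = 0.3444; denominator = 1 − 0.1156 = 0.8844
φ_{22} = 0.3444 / 0.8844 = 0.389

0.389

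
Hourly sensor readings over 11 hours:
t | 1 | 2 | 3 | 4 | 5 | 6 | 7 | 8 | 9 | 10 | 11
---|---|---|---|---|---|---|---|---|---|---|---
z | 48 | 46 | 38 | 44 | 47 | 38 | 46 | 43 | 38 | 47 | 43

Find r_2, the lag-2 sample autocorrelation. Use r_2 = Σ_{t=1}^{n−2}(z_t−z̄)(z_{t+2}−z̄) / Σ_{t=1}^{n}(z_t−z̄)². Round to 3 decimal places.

-0.318

Mean z̄ = (48 + 46 + 38 + 44 + 47 + 38 + 46 + 43 + 38 + 47 + 43)/11 = 43.4545
Numerator Σ_{t=1}^{9}(z_t−z̄)(z_{t+2}−z̄) = -47.2314
Denominator Σ(z_t−z̄)² = 148.7273
r_2 = -47.2314 / 148.7273 = -0.318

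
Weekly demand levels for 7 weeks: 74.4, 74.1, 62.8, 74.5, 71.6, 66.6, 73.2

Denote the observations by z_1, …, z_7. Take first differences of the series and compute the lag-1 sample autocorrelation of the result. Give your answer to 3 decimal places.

-0.535

First differences Δz: -0.3, -11.3, 11.7, -2.9, -5.0, 6.6
Mean of differences = -0.2000
Numerator Σ(Δz_t−Δz̄)(Δz_{t+1}−Δz̄) = -182.7900
Denominator Σ(Δz_t−Δz̄)² = 341.4000
r_1(Δz) = -182.7900 / 341.4000 = -0.535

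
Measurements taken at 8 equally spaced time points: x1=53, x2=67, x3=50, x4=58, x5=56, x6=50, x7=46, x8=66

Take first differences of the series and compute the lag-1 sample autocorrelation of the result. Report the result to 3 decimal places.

-0.406

First differences Δx: 14, -17, 8, -2, -6, -4, 20
Mean of differences = 1.8571
Numerator Σ(Δx_t−Δx̄)(Δx_{t+1}−Δx̄) = -398.4490
Denominator Σ(Δx_t−Δx̄)² = 980.8571
r_1(Δx) = -398.4490 / 980.8571 = -0.406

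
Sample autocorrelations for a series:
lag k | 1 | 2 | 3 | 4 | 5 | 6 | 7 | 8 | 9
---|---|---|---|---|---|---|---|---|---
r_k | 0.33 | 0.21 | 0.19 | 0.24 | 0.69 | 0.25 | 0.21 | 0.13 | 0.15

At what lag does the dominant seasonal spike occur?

5

The largest autocorrelation is r_5 = 0.69; the remaining lags stay at or below 0.33. The elevated value at lag 1 (0.33), dropping to 0.21 at lag 2, reflects decaying short-term dependence rather than seasonality.
The dominant spike at lag 5 indicates a seasonal period of 5.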